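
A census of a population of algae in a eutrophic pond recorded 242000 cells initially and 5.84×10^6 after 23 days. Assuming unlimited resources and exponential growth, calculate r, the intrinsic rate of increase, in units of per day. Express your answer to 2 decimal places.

0.14 per day

From N(t) = N₀·e^(rt): e^(r·23) = 5.84×10^6/242000 = 24.132.
r·23 = ln(24.132) = 3.1835, so r = 3.1835/23 = 0.13842.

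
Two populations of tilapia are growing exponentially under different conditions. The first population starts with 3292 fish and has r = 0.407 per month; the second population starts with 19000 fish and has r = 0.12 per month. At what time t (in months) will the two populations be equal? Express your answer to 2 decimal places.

6.11 months

Set 3292·e^(0.407t) = 19000·e^(0.12t).
e^((0.407 − 0.12)t) = 19000/3292 → e^(0.287·t) = 5.7716.
0.287·t = ln(5.7716) = 1.7529, so t = 1.7529/0.287 = 6.1078.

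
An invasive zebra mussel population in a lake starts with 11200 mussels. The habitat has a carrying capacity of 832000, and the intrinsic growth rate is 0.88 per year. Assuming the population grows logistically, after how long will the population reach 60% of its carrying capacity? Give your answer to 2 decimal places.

A = (K − N₀)/N₀ = (832000 − 11200)/11200 = 73.286.
Solve 832000/(1 + 73.286·e^(−0.88t)) = 499200: 1 + 73.286·e^(−0.88t) = 1.6667, so e^(−0.88t) = 0.00909682.
−0.88·t = ln(0.00909682) = -4.6998, so t = 4.6998/0.88 = 5.3407.

5.34 years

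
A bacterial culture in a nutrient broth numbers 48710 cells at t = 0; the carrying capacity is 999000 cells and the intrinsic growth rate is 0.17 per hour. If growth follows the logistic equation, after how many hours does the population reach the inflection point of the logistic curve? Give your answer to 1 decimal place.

Logistic growth is fastest at N = K/2 = 499500.
A = (K − N₀)/N₀ = 19.509. Set K/(1 + A·e^(−rt)) = K/2 → A·e^(−rt) = 1.
e^(−0.17t) = 1/19.509 = 0.051258, so t = ln(19.509)/0.17 = 2.9709/0.17 = 17.476.

17.5 hours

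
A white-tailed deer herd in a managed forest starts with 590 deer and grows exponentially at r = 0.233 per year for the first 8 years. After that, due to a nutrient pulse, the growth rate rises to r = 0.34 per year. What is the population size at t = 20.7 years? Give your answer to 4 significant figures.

Phase 1: N(8) = 590·e^(0.233×8) = 590·e^1.864 = 3805.2.
Phase 2 runs for 20.7 − 8 = 12.7 years at r = 0.34.
N(20.7) = 3805.2·e^(0.34×12.7) = 3805.2·e^4.318 = 285536.

285500 deer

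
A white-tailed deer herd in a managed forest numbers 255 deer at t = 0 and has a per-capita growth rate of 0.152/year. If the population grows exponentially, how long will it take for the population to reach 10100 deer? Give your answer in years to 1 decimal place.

24.2 years

Set N₀·e^(rt) = 10100: e^(0.152·t) = 10100/255 = 39.608.
0.152·t = ln(39.608) = 3.679, so t = 3.679/0.152 = 24.204.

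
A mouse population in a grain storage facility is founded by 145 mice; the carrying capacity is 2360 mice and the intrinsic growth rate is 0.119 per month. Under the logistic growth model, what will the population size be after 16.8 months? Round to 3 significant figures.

769 mice

A = (K − N₀)/N₀ = (2360 − 145)/145 = 15.276.
N(t) = K/(1 + A·e^(−rt)) = 2360/(1 + 15.276×e^(−0.119×16.8)).
e^(−1.999) = 0.13544; denominator = 1 + 15.276×0.13544 = 3.069.
N = 2360/3.069 = 768.976.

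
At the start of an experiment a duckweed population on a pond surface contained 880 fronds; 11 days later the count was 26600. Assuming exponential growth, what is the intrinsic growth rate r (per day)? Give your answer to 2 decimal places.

0.31 per day

From N(t) = N₀·e^(rt): e^(r·11) = 26600/880 = 30.227.
r·11 = ln(30.227) = 3.4087, so r = 3.4087/11 = 0.30989.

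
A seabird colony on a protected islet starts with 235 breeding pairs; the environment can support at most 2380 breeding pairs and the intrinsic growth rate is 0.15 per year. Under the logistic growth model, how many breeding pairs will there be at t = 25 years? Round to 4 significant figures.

1959 breeding pairs

A = (K − N₀)/N₀ = (2380 − 235)/235 = 9.1277.
N(t) = K/(1 + A·e^(−rt)) = 2380/(1 + 9.1277×e^(−0.15×25)).
e^(−3.75) = 0.023518; denominator = 1 + 9.1277×0.023518 = 1.2147.
N = 2380/1.2147 = 1959.39.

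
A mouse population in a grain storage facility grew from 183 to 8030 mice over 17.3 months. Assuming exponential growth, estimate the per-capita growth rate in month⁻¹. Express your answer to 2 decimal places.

0.22 per month

From N(t) = N₀·e^(rt): e^(r·17.3) = 8030/183 = 43.88.
r·17.3 = ln(43.88) = 3.7815, so r = 3.7815/17.3 = 0.21858.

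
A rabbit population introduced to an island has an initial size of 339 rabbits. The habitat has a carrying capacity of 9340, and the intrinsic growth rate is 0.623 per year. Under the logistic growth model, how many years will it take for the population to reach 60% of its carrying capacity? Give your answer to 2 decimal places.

5.91 years

A = (K − N₀)/N₀ = (9340 − 339)/339 = 26.552.
Solve 9340/(1 + 26.552·e^(−0.623t)) = 5604: 1 + 26.552·e^(−0.623t) = 1.6667, so e^(−0.623t) = 0.0251083.
−0.623·t = ln(0.0251083) = -3.6846, so t = 3.6846/0.623 = 5.9142.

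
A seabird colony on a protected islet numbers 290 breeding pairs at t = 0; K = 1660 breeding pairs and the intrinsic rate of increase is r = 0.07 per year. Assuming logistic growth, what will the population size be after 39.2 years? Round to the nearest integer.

1273 breeding pairs

A = (K − N₀)/N₀ = (1660 − 290)/290 = 4.7241.
N(t) = K/(1 + A·e^(−rt)) = 1660/(1 + 4.7241×e^(−0.07×39.2)).
e^(−2.744) = 0.064313; denominator = 1 + 4.7241×0.064313 = 1.3038.
N = 1660/1.3038 = 1273.18.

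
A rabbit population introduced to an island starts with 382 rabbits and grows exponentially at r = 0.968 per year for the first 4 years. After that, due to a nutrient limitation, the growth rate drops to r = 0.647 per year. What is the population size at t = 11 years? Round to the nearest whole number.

1700479 rabbits

Phase 1: N(4) = 382·e^(0.968×4) = 382·e^3.872 = 18350.7.
Phase 2 runs for 11 − 4 = 7 years at r = 0.647.
N(11) = 18350.7·e^(0.647×7) = 18350.7·e^4.529 = 1.700479×10^6.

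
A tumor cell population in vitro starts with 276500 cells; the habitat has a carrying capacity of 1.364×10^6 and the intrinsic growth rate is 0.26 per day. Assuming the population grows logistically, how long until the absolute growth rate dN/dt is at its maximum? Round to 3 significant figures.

5.27 days

Logistic growth is fastest at N = K/2 = 682000.
A = (K − N₀)/N₀ = 3.9331. Set K/(1 + A·e^(−rt)) = K/2 → A·e^(−rt) = 1.
e^(−0.26t) = 1/3.9331 = 0.254253, so t = ln(3.9331)/0.26 = 1.3694/0.26 = 5.267.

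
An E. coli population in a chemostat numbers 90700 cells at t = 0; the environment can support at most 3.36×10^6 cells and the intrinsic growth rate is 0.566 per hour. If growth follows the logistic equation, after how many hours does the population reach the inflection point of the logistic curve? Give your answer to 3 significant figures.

Logistic growth is fastest at N = K/2 = 1.68×10^6.
A = (K − N₀)/N₀ = 36.045. Set K/(1 + A·e^(−rt)) = K/2 → A·e^(−rt) = 1.
e^(−0.566t) = 1/36.045 = 0.0277429, so t = ln(36.045)/0.566 = 3.5848/0.566 = 6.3335.

6.33 hours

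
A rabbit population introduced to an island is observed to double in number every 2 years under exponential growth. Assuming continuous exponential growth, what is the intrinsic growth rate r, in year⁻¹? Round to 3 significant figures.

r = ln(2)/t_d = 0.6931/2 = 0.34657.

0.347 per year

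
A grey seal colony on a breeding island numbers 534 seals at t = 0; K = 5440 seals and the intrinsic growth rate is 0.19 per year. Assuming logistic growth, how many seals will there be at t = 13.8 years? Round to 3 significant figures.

3260 seals

A = (K − N₀)/N₀ = (5440 − 534)/534 = 9.1873.
N(t) = K/(1 + A·e^(−rt)) = 5440/(1 + 9.1873×e^(−0.19×13.8)).
e^(−2.622) = 0.072657; denominator = 1 + 9.1873×0.072657 = 1.6675.
N = 5440/1.6675 = 3262.32.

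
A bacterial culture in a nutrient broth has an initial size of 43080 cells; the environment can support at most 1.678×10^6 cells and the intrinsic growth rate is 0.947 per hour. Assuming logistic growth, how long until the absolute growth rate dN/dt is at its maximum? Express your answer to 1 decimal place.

3.8 hours

Logistic growth is fastest at N = K/2 = 839000.
A = (K − N₀)/N₀ = 37.951. Set K/(1 + A·e^(−rt)) = K/2 → A·e^(−rt) = 1.
e^(−0.947t) = 1/37.951 = 0.0263499, so t = ln(37.951)/0.947 = 3.6363/0.947 = 3.8398.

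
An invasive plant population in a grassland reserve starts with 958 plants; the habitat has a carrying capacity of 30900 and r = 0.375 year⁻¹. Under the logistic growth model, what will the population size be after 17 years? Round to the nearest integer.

29338 plants

A = (K − N₀)/N₀ = (30900 − 958)/958 = 31.255.
N(t) = K/(1 + A·e^(−rt)) = 30900/(1 + 31.255×e^(−0.375×17)).
e^(−6.375) = 0.0017036; denominator = 1 + 31.255×0.0017036 = 1.0532.
N = 30900/1.0532 = 29337.9.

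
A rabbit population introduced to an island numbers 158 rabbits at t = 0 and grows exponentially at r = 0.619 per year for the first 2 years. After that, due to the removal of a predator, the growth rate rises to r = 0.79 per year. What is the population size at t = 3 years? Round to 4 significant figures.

Phase 1: N(2) = 158·e^(0.619×2) = 158·e^1.238 = 544.896.
Phase 2 runs for 3 − 2 = 1 years at r = 0.79.
N(3) = 544.896·e^(0.79×1) = 544.896·e^0.79 = 1200.62.

1201 rabbits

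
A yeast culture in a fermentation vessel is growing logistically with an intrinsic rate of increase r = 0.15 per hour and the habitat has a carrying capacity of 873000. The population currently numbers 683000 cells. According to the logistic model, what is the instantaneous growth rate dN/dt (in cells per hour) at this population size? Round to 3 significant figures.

22300 cells per hour

dN/dt = rN(1 − N/K) = 0.15 × 683000 × (1 − 683000/873000).
1 − 683000/873000 = 0.21764; dN/dt = 0.15 × 683000 × 0.21764 = 22297.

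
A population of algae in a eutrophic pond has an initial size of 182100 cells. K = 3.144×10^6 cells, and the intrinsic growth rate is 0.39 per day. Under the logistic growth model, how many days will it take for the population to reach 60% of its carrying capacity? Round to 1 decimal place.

A = (K − N₀)/N₀ = (3.144×10^6 − 182100)/182100 = 16.265.
Solve 3.144×10^6/(1 + 16.265·e^(−0.39t)) = 1.8864×10^6: 1 + 16.265·e^(−0.39t) = 1.6667, so e^(−0.39t) = 0.0409872.
−0.39·t = ln(0.0409872) = -3.1945, so t = 3.1945/0.39 = 8.191.

8.2 days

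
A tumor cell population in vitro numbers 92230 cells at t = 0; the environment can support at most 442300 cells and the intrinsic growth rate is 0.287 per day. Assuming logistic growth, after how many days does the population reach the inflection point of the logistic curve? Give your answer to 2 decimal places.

Logistic growth is fastest at N = K/2 = 221150.
A = (K − N₀)/N₀ = 3.7956. Set K/(1 + A·e^(−rt)) = K/2 → A·e^(−rt) = 1.
e^(−0.287t) = 1/3.7956 = 0.263462, so t = ln(3.7956)/0.287 = 1.3338/0.287 = 4.6476.

4.65 days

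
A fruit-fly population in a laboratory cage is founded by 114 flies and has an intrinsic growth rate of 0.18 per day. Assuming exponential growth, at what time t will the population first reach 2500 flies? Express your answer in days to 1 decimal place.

17.2 days

Set N₀·e^(rt) = 2500: e^(0.18·t) = 2500/114 = 21.93.
0.18·t = ln(21.93) = 3.0878, so t = 3.0878/0.18 = 17.155.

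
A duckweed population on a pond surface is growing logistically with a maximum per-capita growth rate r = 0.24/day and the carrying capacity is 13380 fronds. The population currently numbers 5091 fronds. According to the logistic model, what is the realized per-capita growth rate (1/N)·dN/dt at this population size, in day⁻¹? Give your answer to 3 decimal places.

(1/N)·dN/dt = r(1 − N/K) = 0.24 × (1 − 5091/13380).
= 0.24 × 0.61951 = 0.14868.

0.149 per day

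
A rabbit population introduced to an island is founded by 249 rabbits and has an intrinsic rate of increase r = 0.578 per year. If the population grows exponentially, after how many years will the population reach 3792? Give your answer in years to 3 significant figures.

Set N₀·e^(rt) = 3792: e^(0.578·t) = 3792/249 = 15.229.
0.578·t = ln(15.229) = 2.7232, so t = 2.7232/0.578 = 4.7114.

4.71 years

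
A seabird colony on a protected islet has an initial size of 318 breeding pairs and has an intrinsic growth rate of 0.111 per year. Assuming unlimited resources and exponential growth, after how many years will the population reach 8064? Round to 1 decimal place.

Set N₀·e^(rt) = 8064: e^(0.111·t) = 8064/318 = 25.358.
0.111·t = ln(25.358) = 3.2331, so t = 3.2331/0.111 = 29.127.

29.1 years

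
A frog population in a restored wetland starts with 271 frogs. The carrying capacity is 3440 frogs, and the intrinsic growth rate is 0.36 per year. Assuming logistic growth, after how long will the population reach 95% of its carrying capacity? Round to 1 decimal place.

15.0 years

A = (K − N₀)/N₀ = (3440 − 271)/271 = 11.694.
Solve 3440/(1 + 11.694·e^(−0.36t)) = 3268: 1 + 11.694·e^(−0.36t) = 1.0526, so e^(−0.36t) = 0.00450084.
−0.36·t = ln(0.00450084) = -5.4035, so t = 5.4035/0.36 = 15.01.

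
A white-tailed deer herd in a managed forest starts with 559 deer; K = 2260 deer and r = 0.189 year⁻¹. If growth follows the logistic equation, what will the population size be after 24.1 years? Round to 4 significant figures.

A = (K − N₀)/N₀ = (2260 − 559)/559 = 3.0429.
N(t) = K/(1 + A·e^(−rt)) = 2260/(1 + 3.0429×e^(−0.189×24.1)).
e^(−4.555) = 0.010516; denominator = 1 + 3.0429×0.010516 = 1.032.
N = 2260/1.032 = 2189.93.

2190 deer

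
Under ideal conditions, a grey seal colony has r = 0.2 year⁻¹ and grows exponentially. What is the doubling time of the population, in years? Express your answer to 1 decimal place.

Doubling time t_d = ln(2)/r = 0.6931/0.2 = 3.4657.

3.5 years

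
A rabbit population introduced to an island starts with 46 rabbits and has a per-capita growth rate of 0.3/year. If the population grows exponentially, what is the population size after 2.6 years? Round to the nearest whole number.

100 rabbits

N(t) = N₀·e^(rt) = 46 × e^(0.3×2.6) = 46 × e^0.78.
e^0.78 ≈ 2.1815, so N ≈ 46 × 2.1815 = 100.348.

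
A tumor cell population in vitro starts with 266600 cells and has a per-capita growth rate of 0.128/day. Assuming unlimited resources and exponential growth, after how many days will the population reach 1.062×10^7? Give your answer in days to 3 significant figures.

Set N₀·e^(rt) = 1.062×10^7: e^(0.128·t) = 1.062×10^7/266600 = 39.835.
0.128·t = ln(39.835) = 3.6847, so t = 3.6847/0.128 = 28.787.

28.8 days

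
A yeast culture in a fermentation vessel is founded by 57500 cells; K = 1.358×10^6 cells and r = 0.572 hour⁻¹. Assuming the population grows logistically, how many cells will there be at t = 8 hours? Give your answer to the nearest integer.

1101496 cells

A = (K − N₀)/N₀ = (1.358×10^6 − 57500)/57500 = 22.617.
N(t) = K/(1 + A·e^(−rt)) = 1.358×10^6/(1 + 22.617×e^(−0.572×8)).
e^(−4.576) = 0.010296; denominator = 1 + 22.617×0.010296 = 1.2329.
N = 1.358×10^6/1.2329 = 1.101496×10^6.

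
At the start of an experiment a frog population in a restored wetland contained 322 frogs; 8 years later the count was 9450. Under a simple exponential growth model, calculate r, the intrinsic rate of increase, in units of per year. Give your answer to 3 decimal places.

0.422 per year

From N(t) = N₀·e^(rt): e^(r·8) = 9450/322 = 29.348.
r·8 = ln(29.348) = 3.3792, so r = 3.3792/8 = 0.4224.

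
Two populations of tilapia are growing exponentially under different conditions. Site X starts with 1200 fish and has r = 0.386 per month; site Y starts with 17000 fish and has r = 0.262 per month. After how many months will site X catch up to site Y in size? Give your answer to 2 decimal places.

Set 1200·e^(0.386t) = 17000·e^(0.262t).
e^((0.386 − 0.262)t) = 17000/1200 → e^(0.124·t) = 14.167.
0.124·t = ln(14.167) = 2.6509, so t = 2.6509/0.124 = 21.378.

21.38 months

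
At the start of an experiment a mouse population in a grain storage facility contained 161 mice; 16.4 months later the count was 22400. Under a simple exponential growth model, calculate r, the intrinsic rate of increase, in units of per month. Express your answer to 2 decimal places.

From N(t) = N₀·e^(rt): e^(r·16.4) = 22400/161 = 139.13.
r·16.4 = ln(139.13) = 4.9354, so r = 4.9354/16.4 = 0.30094.

0.30 per month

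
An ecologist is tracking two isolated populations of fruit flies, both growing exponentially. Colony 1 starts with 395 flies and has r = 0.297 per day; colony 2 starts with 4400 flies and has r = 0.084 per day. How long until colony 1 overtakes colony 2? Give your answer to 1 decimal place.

Set 395·e^(0.297t) = 4400·e^(0.084t).
e^((0.297 − 0.084)t) = 4400/395 → e^(0.213·t) = 11.139.
0.213·t = ln(11.139) = 2.4105, so t = 2.4105/0.213 = 11.317.

11.3 days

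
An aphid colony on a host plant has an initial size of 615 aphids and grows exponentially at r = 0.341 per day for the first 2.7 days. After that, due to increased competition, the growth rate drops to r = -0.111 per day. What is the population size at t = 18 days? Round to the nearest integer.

Phase 1: N(2.7) = 615·e^(0.341×2.7) = 615·e^0.9207 = 1544.29.
Phase 2 runs for 18 − 2.7 = 15.3 days at r = -0.111.
N(18) = 1544.29·e^(-0.111×15.3) = 1544.29·e^-1.698 = 282.597.

283 aphids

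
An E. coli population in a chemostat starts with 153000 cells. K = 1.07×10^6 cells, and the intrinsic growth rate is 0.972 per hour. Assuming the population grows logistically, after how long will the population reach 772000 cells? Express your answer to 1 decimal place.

2.8 hours

A = (K − N₀)/N₀ = (1.07×10^6 − 153000)/153000 = 5.9935.
Solve 1.07×10^6/(1 + 5.9935·e^(−0.972t)) = 772000: 1 + 5.9935·e^(−0.972t) = 1.386, so e^(−0.972t) = 0.0644052.
−0.972·t = ln(0.0644052) = -2.7426, so t = 2.7426/0.972 = 2.8216.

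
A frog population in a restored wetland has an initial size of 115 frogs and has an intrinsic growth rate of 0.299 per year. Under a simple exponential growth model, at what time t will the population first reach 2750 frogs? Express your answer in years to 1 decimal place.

10.6 years

Set N₀·e^(rt) = 2750: e^(0.299·t) = 2750/115 = 23.913.
0.299·t = ln(23.913) = 3.1744, so t = 3.1744/0.299 = 10.617.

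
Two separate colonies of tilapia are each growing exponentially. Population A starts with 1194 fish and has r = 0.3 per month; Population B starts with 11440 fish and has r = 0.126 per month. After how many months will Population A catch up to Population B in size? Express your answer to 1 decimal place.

Set 1194·e^(0.3t) = 11440·e^(0.126t).
e^((0.3 − 0.126)t) = 11440/1194 → e^(0.174·t) = 9.5812.
0.174·t = ln(9.5812) = 2.2598, so t = 2.2598/0.174 = 12.987.

13.0 months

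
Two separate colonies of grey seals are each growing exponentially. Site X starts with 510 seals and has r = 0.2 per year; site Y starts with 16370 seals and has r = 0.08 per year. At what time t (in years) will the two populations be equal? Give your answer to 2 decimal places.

28.91 years

Set 510·e^(0.2t) = 16370·e^(0.08t).
e^((0.2 − 0.08)t) = 16370/510 → e^(0.12·t) = 32.098.
0.12·t = ln(32.098) = 3.4688, so t = 3.4688/0.12 = 28.907.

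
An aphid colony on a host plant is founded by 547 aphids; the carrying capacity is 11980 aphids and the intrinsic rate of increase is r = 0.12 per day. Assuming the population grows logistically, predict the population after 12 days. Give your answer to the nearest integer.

2013 aphids

A = (K − N₀)/N₀ = (11980 − 547)/547 = 20.901.
N(t) = K/(1 + A·e^(−rt)) = 11980/(1 + 20.901×e^(−0.12×12)).
e^(−1.44) = 0.23693; denominator = 1 + 20.901×0.23693 = 5.9521.
N = 11980/5.9521 = 2012.74.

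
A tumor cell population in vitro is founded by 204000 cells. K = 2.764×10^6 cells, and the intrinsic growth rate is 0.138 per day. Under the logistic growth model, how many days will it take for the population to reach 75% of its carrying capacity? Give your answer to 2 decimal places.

A = (K − N₀)/N₀ = (2.764×10^6 − 204000)/204000 = 12.549.
Solve 2.764×10^6/(1 + 12.549·e^(−0.138t)) = 2.073×10^6: 1 + 12.549·e^(−0.138t) = 1.3333, so e^(−0.138t) = 0.0265625.
−0.138·t = ln(0.0265625) = -3.6283, so t = 3.6283/0.138 = 26.292.

26.29 days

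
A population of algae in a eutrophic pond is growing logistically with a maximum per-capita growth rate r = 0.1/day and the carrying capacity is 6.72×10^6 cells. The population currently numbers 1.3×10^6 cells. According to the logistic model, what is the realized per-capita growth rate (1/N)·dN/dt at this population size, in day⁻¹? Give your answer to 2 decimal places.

(1/N)·dN/dt = r(1 − N/K) = 0.1 × (1 − 1.3×10^6/6.72×10^6).
= 0.1 × 0.80655 = 0.080655.

0.08 per day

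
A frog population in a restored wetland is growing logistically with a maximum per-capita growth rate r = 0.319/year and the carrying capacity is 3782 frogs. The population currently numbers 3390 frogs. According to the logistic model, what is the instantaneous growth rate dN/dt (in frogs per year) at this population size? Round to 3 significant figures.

dN/dt = rN(1 − N/K) = 0.319 × 3390 × (1 − 3390/3782).
1 − 3390/3782 = 0.10365; dN/dt = 0.319 × 3390 × 0.10365 = 112.09.

112 frogs per year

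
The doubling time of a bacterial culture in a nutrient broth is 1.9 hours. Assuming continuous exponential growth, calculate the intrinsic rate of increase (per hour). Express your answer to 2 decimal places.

r = ln(2)/t_d = 0.6931/1.9 = 0.36481.

0.36 per hour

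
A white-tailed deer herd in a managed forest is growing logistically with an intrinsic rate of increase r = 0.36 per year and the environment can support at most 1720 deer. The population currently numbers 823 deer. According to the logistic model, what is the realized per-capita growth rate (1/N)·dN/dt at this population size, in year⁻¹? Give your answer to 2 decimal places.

0.19 per year

(1/N)·dN/dt = r(1 − N/K) = 0.36 × (1 − 823/1720).
= 0.36 × 0.52151 = 0.18774.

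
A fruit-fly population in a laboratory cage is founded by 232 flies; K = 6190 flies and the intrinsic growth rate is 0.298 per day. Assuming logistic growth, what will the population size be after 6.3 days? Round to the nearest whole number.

A = (K − N₀)/N₀ = (6190 − 232)/232 = 25.681.
N(t) = K/(1 + A·e^(−rt)) = 6190/(1 + 25.681×e^(−0.298×6.3)).
e^(−1.877) = 0.15299; denominator = 1 + 25.681×0.15299 = 4.9289.
N = 6190/4.9289 = 1255.87.

1256 flies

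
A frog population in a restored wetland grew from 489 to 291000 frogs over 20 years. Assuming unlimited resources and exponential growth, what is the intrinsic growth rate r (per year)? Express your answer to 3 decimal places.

From N(t) = N₀·e^(rt): e^(r·20) = 291000/489 = 595.09.
r·20 = ln(595.09) = 6.3887, so r = 6.3887/20 = 0.31944.

0.319 per year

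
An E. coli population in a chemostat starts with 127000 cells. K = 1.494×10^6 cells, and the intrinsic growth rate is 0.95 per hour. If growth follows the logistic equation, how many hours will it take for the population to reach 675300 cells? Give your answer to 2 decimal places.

2.30 hours

A = (K − N₀)/N₀ = (1.494×10^6 − 127000)/127000 = 10.764.
Solve 1.494×10^6/(1 + 10.764·e^(−0.95t)) = 675300: 1 + 10.764·e^(−0.95t) = 2.2124, so e^(−0.95t) = 0.112632.
−0.95·t = ln(0.112632) = -2.1836, so t = 2.1836/0.95 = 2.2986.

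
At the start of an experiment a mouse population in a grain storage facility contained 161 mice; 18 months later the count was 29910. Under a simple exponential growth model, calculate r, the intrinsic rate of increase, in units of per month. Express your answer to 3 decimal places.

From N(t) = N₀·e^(rt): e^(r·18) = 29910/161 = 185.78.
r·18 = ln(185.78) = 5.2245, so r = 5.2245/18 = 0.29025.

0.290 per month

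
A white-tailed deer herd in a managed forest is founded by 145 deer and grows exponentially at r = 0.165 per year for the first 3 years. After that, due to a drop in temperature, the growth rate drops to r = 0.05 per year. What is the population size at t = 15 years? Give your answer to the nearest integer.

433 deer

Phase 1: N(3) = 145·e^(0.165×3) = 145·e^0.495 = 237.872.
Phase 2 runs for 15 − 3 = 12 years at r = 0.05.
N(15) = 237.872·e^(0.05×12) = 237.872·e^0.6 = 433.431.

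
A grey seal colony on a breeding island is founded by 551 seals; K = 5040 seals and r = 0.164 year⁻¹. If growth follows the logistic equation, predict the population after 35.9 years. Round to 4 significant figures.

4929 seals

A = (K − N₀)/N₀ = (5040 − 551)/551 = 8.147.
N(t) = K/(1 + A·e^(−rt)) = 5040/(1 + 8.147×e^(−0.164×35.9)).
e^(−5.888) = 0.0027736; denominator = 1 + 8.147×0.0027736 = 1.0226.
N = 5040/1.0226 = 4928.63.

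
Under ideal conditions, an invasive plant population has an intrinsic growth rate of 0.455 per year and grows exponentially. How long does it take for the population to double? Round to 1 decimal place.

Doubling time t_d = ln(2)/r = 0.6931/0.455 = 1.5234.

1.5 years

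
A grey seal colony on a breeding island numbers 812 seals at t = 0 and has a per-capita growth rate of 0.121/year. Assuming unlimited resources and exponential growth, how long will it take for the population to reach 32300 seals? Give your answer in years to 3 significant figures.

Set N₀·e^(rt) = 32300: e^(0.121·t) = 32300/812 = 39.778.
0.121·t = ln(39.778) = 3.6833, so t = 3.6833/0.121 = 30.441.

30.4 years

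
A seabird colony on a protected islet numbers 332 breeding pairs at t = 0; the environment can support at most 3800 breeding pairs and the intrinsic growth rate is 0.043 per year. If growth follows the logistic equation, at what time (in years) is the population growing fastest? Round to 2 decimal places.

Logistic growth is fastest at N = K/2 = 1900.
A = (K − N₀)/N₀ = 10.446. Set K/(1 + A·e^(−rt)) = K/2 → A·e^(−rt) = 1.
e^(−0.043t) = 1/10.446 = 0.0957324, so t = ln(10.446)/0.043 = 2.3462/0.043 = 54.563.

54.56 years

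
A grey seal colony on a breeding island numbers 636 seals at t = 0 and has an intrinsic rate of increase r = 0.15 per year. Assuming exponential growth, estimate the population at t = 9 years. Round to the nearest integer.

N(t) = N₀·e^(rt) = 636 × e^(0.15×9) = 636 × e^1.35.
e^1.35 ≈ 3.8574, so N ≈ 636 × 3.8574 = 2453.32.

2453 seals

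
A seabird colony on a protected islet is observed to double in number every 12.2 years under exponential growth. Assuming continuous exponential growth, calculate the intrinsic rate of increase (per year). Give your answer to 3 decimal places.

0.057 per year

r = ln(2)/t_d = 0.6931/12.2 = 0.056815.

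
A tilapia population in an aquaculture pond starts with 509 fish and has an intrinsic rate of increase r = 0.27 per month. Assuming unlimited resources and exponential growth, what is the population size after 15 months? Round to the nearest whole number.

N(t) = N₀·e^(rt) = 509 × e^(0.27×15) = 509 × e^4.05.
e^4.05 ≈ 57.397, so N ≈ 509 × 57.397 = 29215.3.

29215 fish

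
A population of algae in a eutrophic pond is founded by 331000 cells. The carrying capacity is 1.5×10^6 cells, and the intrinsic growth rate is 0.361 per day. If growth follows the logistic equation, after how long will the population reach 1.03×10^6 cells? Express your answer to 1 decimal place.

5.7 days

A = (K − N₀)/N₀ = (1.5×10^6 − 331000)/331000 = 3.5317.
Solve 1.5×10^6/(1 + 3.5317·e^(−0.361t)) = 1.03×10^6: 1 + 3.5317·e^(−0.361t) = 1.4563, so e^(−0.361t) = 0.129203.
−0.361·t = ln(0.129203) = -2.0464, so t = 2.0464/0.361 = 5.6686.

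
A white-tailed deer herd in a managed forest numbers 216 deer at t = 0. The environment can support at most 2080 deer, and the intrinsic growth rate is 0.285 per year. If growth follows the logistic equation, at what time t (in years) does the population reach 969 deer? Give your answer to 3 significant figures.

7.08 years

A = (K − N₀)/N₀ = (2080 − 216)/216 = 8.6296.
Solve 2080/(1 + 8.6296·e^(−0.285t)) = 969: 1 + 8.6296·e^(−0.285t) = 2.1465, so e^(−0.285t) = 0.132861.
−0.285·t = ln(0.132861) = -2.0185, so t = 2.0185/0.285 = 7.0823.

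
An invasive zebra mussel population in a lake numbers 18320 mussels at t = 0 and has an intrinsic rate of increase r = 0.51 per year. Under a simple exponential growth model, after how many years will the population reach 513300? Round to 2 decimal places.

Set N₀·e^(rt) = 513300: e^(0.51·t) = 513300/18320 = 28.019.
0.51·t = ln(28.019) = 3.3329, so t = 3.3329/0.51 = 6.535.

6.54 years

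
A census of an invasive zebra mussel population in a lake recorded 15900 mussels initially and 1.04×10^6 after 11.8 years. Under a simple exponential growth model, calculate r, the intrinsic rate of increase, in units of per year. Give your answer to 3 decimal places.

From N(t) = N₀·e^(rt): e^(r·11.8) = 1.04×10^6/15900 = 65.409.
r·11.8 = ln(65.409) = 4.1807, so r = 4.1807/11.8 = 0.35429.

0.354 per year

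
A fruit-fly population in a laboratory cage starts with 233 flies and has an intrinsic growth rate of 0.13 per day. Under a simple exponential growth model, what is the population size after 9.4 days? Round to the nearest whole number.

N(t) = N₀·e^(rt) = 233 × e^(0.13×9.4) = 233 × e^1.222.
e^1.222 ≈ 3.394, so N ≈ 233 × 3.394 = 790.795.

791 flies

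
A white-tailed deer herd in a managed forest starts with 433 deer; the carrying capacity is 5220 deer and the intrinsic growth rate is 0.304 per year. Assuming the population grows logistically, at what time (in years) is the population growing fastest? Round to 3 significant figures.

Logistic growth is fastest at N = K/2 = 2610.
A = (K − N₀)/N₀ = 11.055. Set K/(1 + A·e^(−rt)) = K/2 → A·e^(−rt) = 1.
e^(−0.304t) = 1/11.055 = 0.0904533, so t = ln(11.055)/0.304 = 2.4029/0.304 = 7.9043.

7.90 years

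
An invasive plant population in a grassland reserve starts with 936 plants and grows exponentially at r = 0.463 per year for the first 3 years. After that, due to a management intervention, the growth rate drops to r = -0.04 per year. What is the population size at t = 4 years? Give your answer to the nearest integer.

3607 plants

Phase 1: N(3) = 936·e^(0.463×3) = 936·e^1.389 = 3754.14.
Phase 2 runs for 4 − 3 = 1 years at r = -0.04.
N(4) = 3754.14·e^(-0.04×1) = 3754.14·e^-0.04 = 3606.94.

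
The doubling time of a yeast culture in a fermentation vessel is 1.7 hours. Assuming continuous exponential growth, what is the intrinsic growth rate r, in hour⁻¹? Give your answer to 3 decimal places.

r = ln(2)/t_d = 0.6931/1.7 = 0.40773.

0.408 per hour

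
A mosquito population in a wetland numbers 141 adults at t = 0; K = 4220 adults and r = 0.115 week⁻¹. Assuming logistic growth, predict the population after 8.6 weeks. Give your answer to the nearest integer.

A = (K − N₀)/N₀ = (4220 − 141)/141 = 28.929.
N(t) = K/(1 + A·e^(−rt)) = 4220/(1 + 28.929×e^(−0.115×8.6)).
e^(−0.989) = 0.37195; denominator = 1 + 28.929×0.37195 = 11.76.
N = 4220/11.76 = 358.84.

359 adults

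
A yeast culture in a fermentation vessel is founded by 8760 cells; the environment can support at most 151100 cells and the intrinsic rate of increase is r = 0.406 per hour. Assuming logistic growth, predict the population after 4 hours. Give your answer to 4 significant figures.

A = (K − N₀)/N₀ = (151100 − 8760)/8760 = 16.249.
N(t) = K/(1 + A·e^(−rt)) = 151100/(1 + 16.249×e^(−0.406×4)).
e^(−1.624) = 0.19711; denominator = 1 + 16.249×0.19711 = 4.2028.
N = 151100/4.2028 = 35952.3.

35950 cells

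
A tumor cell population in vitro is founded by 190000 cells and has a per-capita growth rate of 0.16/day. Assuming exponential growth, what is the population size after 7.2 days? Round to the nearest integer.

N(t) = N₀·e^(rt) = 190000 × e^(0.16×7.2) = 190000 × e^1.152.
e^1.152 ≈ 3.1645, so N ≈ 190000 × 3.1645 = 601258.

601258 cells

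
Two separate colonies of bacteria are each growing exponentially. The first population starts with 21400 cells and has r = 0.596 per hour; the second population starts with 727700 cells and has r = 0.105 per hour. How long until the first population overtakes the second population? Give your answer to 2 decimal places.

Set 21400·e^(0.596t) = 727700·e^(0.105t).
e^((0.596 − 0.105)t) = 727700/21400 → e^(0.491·t) = 34.005.
0.491·t = ln(34.005) = 3.5265, so t = 3.5265/0.491 = 7.1823.

7.18 hours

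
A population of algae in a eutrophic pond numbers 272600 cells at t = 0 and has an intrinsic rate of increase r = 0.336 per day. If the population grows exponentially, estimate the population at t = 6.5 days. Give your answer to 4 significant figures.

N(t) = N₀·e^(rt) = 272600 × e^(0.336×6.5) = 272600 × e^2.184.
e^2.184 ≈ 8.8818, so N ≈ 272600 × 8.8818 = 2.421168×10^6.

2421000 cells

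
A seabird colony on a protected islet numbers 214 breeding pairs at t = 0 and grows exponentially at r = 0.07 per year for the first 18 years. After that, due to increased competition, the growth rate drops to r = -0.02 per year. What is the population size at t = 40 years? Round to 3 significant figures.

Phase 1: N(18) = 214·e^(0.07×18) = 214·e^1.26 = 754.44.
Phase 2 runs for 40 − 18 = 22 years at r = -0.02.
N(40) = 754.44·e^(-0.02×22) = 754.44·e^-0.44 = 485.887.

486 breeding pairs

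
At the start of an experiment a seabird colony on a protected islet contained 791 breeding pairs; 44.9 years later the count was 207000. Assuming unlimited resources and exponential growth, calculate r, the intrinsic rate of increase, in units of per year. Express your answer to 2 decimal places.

From N(t) = N₀·e^(rt): e^(r·44.9) = 207000/791 = 261.69.
r·44.9 = ln(261.69) = 5.5672, so r = 5.5672/44.9 = 0.12399.

0.12 per year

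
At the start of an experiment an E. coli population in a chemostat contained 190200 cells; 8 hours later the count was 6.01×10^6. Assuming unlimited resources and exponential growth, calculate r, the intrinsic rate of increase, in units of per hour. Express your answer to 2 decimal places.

From N(t) = N₀·e^(rt): e^(r·8) = 6.01×10^6/190200 = 31.598.
r·8 = ln(31.598) = 3.4531, so r = 3.4531/8 = 0.43164.

0.43 per hour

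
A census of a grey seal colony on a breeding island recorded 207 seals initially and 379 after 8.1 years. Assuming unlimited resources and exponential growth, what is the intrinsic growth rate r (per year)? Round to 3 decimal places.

From N(t) = N₀·e^(rt): e^(r·8.1) = 379/207 = 1.8309.
r·8.1 = ln(1.8309) = 0.60482, so r = 0.60482/8.1 = 0.074669.

0.075 per year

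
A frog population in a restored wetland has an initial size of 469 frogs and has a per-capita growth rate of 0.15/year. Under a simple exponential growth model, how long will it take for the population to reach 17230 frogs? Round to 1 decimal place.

Set N₀·e^(rt) = 17230: e^(0.15·t) = 17230/469 = 36.738.
0.15·t = ln(36.738) = 3.6038, so t = 3.6038/0.15 = 24.025.

24.0 years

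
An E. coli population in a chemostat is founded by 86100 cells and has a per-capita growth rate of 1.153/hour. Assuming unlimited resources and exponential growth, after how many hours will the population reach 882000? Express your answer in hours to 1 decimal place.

2.0 hours

Set N₀·e^(rt) = 882000: e^(1.153·t) = 882000/86100 = 10.244.
1.153·t = ln(10.244) = 2.3267, so t = 2.3267/1.153 = 2.0179.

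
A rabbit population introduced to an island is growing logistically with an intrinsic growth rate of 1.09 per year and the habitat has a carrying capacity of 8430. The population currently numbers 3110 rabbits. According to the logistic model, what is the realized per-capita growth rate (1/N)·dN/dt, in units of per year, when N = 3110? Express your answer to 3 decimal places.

(1/N)·dN/dt = r(1 − N/K) = 1.09 × (1 − 3110/8430).
= 1.09 × 0.63108 = 0.68788.

0.688 per year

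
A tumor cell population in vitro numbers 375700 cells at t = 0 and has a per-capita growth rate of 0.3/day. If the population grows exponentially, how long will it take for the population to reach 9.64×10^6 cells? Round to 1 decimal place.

Set N₀·e^(rt) = 9.64×10^6: e^(0.3·t) = 9.64×10^6/375700 = 25.659.
0.3·t = ln(25.659) = 3.2449, so t = 3.2449/0.3 = 10.816.

10.8 days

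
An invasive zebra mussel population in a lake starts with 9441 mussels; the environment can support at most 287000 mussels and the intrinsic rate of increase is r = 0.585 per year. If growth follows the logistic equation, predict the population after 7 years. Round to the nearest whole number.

192660 mussels

A = (K − N₀)/N₀ = (287000 − 9441)/9441 = 29.399.
N(t) = K/(1 + A·e^(−rt)) = 287000/(1 + 29.399×e^(−0.585×7)).
e^(−4.095) = 0.016656; denominator = 1 + 29.399×0.016656 = 1.4897.
N = 287000/1.4897 = 192660.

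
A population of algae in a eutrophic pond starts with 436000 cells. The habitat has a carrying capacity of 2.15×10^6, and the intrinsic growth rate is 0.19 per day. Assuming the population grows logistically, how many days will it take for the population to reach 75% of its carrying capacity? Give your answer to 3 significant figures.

13.0 days

A = (K − N₀)/N₀ = (2.15×10^6 − 436000)/436000 = 3.9312.
Solve 2.15×10^6/(1 + 3.9312·e^(−0.19t)) = 1.6125×10^6: 1 + 3.9312·e^(−0.19t) = 1.3333, so e^(−0.19t) = 0.0847919.
−0.19·t = ln(0.0847919) = -2.4676, so t = 2.4676/0.19 = 12.987.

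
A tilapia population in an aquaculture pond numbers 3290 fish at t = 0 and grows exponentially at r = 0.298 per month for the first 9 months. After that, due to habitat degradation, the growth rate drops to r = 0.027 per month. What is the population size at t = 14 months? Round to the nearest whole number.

Phase 1: N(9) = 3290·e^(0.298×9) = 3290·e^2.682 = 48081.
Phase 2 runs for 14 − 9 = 5 months at r = 0.027.
N(14) = 48081·e^(0.027×5) = 48081·e^0.135 = 55030.5.

55030 fish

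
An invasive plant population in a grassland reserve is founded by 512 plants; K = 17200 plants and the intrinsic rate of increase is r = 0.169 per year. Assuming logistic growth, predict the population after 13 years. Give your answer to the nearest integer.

A = (K − N₀)/N₀ = (17200 − 512)/512 = 32.594.
N(t) = K/(1 + A·e^(−rt)) = 17200/(1 + 32.594×e^(−0.169×13)).
e^(−2.197) = 0.11114; denominator = 1 + 32.594×0.11114 = 4.6223.
N = 17200/4.6223 = 3721.06.

3721 plants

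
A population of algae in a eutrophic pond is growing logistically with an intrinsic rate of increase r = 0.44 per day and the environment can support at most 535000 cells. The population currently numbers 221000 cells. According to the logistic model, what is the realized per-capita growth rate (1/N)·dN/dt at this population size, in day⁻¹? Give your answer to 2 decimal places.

0.26 per day

(1/N)·dN/dt = r(1 − N/K) = 0.44 × (1 − 221000/535000).
= 0.44 × 0.58692 = 0.25824.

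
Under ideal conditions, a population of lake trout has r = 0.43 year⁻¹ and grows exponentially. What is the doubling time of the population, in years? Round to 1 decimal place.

Doubling time t_d = ln(2)/r = 0.6931/0.43 = 1.612.

1.6 years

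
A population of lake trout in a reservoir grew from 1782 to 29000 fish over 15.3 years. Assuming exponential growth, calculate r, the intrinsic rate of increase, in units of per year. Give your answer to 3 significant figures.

0.182 per year

From N(t) = N₀·e^(rt): e^(r·15.3) = 29000/1782 = 16.274.
r·15.3 = ln(16.274) = 2.7896, so r = 2.7896/15.3 = 0.18232.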